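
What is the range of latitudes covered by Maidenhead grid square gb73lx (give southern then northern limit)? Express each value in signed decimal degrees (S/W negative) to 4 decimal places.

Field G=6, B=1: +6·20° lon, +1·10° lat → SW at lon -60°, lat -80°.
Square 7, 3: +7·2° lon, +3·1° lat → SW at lon -46°, lat -77°.
Subsquare l=11, x=23: +11·0.0833333° lon, +23·0.0416667° lat → SW at lon -45.0833°, lat -76.0417°.
Cell spans 0.0833333° lon × 0.0416667° lat.
south -76.0417, north -76.0000.

-76.0417, -76.0000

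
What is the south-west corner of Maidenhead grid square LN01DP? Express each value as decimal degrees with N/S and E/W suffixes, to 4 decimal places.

41.6250° N, 40.2500° E

Field L=11, N=13: +11·20° lon, +13·10° lat → SW at lon 40°, lat 40°.
Square 0, 1: +0·2° lon, +1·1° lat → SW at lon 40°, lat 41°.
Subsquare d=3, p=15: +3·0.0833333° lon, +15·0.0416667° lat → SW at lon 40.25°, lat 41.625°.
latitude 41.6250° N, longitude 40.2500° E.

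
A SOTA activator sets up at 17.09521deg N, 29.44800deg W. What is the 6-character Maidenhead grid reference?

Add 180° to longitude and 90° to latitude: 150.5520, 107.0952.
Field (20°×10°, letters A–R): 150.5520/20 → 7 → H, 107.0952/10 → 10 → K; chars HK.
Square (2°×1°, digits 0–9): 10.5520/2 → 5, 7.0952/1 → 7; chars 57.
Subsquare (5′×2.5′, letters a–x): 0.5520/0.0833333 → 6 → g, 0.0952/0.0416667 → 2 → c; chars gc.

HK57gc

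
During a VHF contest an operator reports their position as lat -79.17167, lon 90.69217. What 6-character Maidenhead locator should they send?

NB50it

Offset from 180°W / 90°S: lon 270.6922°, lat 10.8283°.
Field: 270.6922/20 → 13 → N, 10.8283/10 → 1 → B; chars NB.
Square: 10.6922/2 → 5, 0.8283/1 → 0; chars 50.
Subsquare: 0.6922/0.0833333 → 8 → i, 0.8283/0.0416667 → 19 → t; chars it.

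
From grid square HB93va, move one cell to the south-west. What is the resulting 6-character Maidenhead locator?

Longitude subsquare v = 21; −1 → 20 = u.
Latitude subsquare a = 0; −1 → -1, wraps to 23 = x, carry into square.
Latitude square 3; −1 → 2.

HB92ux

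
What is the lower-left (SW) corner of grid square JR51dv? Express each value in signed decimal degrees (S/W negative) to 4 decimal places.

81.8750, 10.2500

Field J=9, R=17: +9·20° lon, +17·10° lat → SW at lon 0°, lat 80°.
Square 5, 1: +5·2° lon, +1·1° lat → SW at lon 10°, lat 81°.
Subsquare d=3, v=21: +3·0.0833333° lon, +21·0.0416667° lat → SW at lon 10.25°, lat 81.875°.
latitude 81.8750, longitude 10.2500.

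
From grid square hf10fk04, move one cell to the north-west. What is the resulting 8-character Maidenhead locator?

Longitude extended square 0; −1 → -1, wraps to 9, carry into subsquare.
Longitude subsquare f = 5; −1 → 4 = e.
Latitude extended square 4; +1 → 5.

HF10ek95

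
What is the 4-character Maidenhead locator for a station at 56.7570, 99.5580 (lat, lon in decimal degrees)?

NO96

Shift to the Maidenhead origin (180°W, 90°S): lon 279.56, lat 146.76.
Field: 279.56/20 → 13 → N, 146.76/10 → 14 → O; chars NO.
Square: 19.56/2 → 9, 6.76/1 → 6; chars 96.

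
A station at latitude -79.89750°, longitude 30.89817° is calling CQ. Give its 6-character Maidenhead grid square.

KB50kc

Shift to the Maidenhead origin (180°W, 90°S): lon 210.8982, lat 10.1025.
Field: 210.8982/20 → 10 → K, 10.1025/10 → 1 → B; chars KB.
Square: 10.8982/2 → 5, 0.1025/1 → 0; chars 50.
Subsquare: 0.8982/0.0833333 → 10 → k, 0.1025/0.0416667 → 2 → c; chars kc.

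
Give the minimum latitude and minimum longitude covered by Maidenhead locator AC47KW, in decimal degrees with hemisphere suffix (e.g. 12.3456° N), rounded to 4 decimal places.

62.0833° S, 171.1667° W

Field A=0, C=2: +0·20° lon, +2·10° lat → SW at lon -180°, lat -70°.
Square 4, 7: +4·2° lon, +7·1° lat → SW at lon -172°, lat -63°.
Subsquare k=10, w=22: +10·0.0833333° lon, +22·0.0416667° lat → SW at lon -171.167°, lat -62.0833°.
latitude 62.0833° S, longitude 171.1667° W.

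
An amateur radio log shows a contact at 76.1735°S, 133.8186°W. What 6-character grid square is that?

CB33ct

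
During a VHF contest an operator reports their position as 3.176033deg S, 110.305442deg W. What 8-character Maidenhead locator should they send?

DI46ut37

Add 180° to longitude and 90° to latitude: 69.69456, 86.82397.
Field: 69.69456/20 → 3 → D, 86.82397/10 → 8 → I; chars DI.
Square: 9.69456/2 → 4, 6.82397/1 → 6; chars 46.
Subsquare: 1.69456/0.0833333 → 20 → u, 0.82397/0.0416667 → 19 → t; chars ut.
Extended square: 0.02789/0.00833333 → 3, 0.03230/0.00416667 → 7; chars 37.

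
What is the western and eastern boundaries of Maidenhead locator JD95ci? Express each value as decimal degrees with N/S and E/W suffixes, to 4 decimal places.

18.1667° E, 18.2500° E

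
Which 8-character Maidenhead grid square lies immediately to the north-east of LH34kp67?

LH34kp78

Longitude extended square 6; +1 → 7.
Latitude extended square 7; +1 → 8.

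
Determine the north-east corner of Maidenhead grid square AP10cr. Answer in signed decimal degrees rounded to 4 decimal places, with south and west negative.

Field A=0, P=15: +0·20° lon, +15·10° lat → SW at lon -180°, lat 60°.
Square 1, 0: +1·2° lon, +0·1° lat → SW at lon -178°, lat 60°.
Subsquare c=2, r=17: +2·0.0833333° lon, +17·0.0416667° lat → SW at lon -177.833°, lat 60.7083°.
Cell spans 0.0833333° lon × 0.0416667° lat. NE corner is SW corner plus one full cell.
latitude 60.7500, longitude -177.7500.

60.7500, -177.7500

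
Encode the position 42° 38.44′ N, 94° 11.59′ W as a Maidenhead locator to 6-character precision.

EN22vp

Add 180° to longitude and 90° to latitude: 85.8068, 132.6407.
Field: lon ⌊85.8068/20⌋ = 4 → E; lat ⌊132.6407/10⌋ = 13 → N.
Square: lon ⌊5.8068/2⌋ = 2; lat ⌊2.6407/1⌋ = 2.
Subsquare: lon ⌊1.8068/0.0833333⌋ = 21 → v; lat ⌊0.6407/0.0416667⌋ = 15 → p.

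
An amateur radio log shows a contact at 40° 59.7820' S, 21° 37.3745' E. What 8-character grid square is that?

KE09ta40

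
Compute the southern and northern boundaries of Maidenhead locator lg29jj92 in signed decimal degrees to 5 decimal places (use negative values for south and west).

Field L=11, G=6: +11·20° lon, +6·10° lat → SW at lon 40°, lat -30°.
Square 2, 9: +2·2° lon, +9·1° lat → SW at lon 44°, lat -21°.
Subsquare j=9, j=9: +9·0.0833333° lon, +9·0.0416667° lat → SW at lon 44.75°, lat -20.625°.
Extended square 9, 2: +9·0.00833333° lon, +2·0.00416667° lat → SW at lon 44.825°, lat -20.6167°.
Cell spans 0.00833333° lon × 0.00416667° lat.
south -20.61667, north -20.61250.

-20.61667, -20.61250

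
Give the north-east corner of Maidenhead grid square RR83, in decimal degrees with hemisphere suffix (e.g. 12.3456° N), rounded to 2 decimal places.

Field R=17, R=17: +17·20° lon, +17·10° lat → SW at lon 160°, lat 80°.
Square 8, 3: +8·2° lon, +3·1° lat → SW at lon 176°, lat 83°.
Cell spans 2° lon × 1° lat. NE corner is SW corner plus one full cell.
latitude 84.00° N, longitude 178.00° E.

84.00° N, 178.00° E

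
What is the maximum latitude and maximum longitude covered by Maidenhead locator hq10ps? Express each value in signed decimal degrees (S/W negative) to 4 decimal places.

70.7917, -36.6667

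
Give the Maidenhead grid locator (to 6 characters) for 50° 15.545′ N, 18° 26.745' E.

Add 180° to longitude and 90° to latitude: 198.4458, 140.2591.
Field: 198.4458/20 → 9 → J, 140.2591/10 → 14 → O; chars JO.
Square: 18.4458/2 → 9, 0.2591/1 → 0; chars 90.
Subsquare: 0.4458/0.0833333 → 5 → f, 0.2591/0.0416667 → 6 → g; chars fg.

JO90fg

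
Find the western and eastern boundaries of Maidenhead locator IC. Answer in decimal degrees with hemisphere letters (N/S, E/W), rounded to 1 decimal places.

20.0° W, 0.0° E

Field I=8, C=2: +8·20° lon, +2·10° lat → SW at lon -20°, lat -70°.
Cell spans 20° lon × 10° lat.
west 20.0° W, east 0.0° E.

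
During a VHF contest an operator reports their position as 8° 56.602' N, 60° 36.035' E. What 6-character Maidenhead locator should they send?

Shift to the Maidenhead origin (180°W, 90°S): lon 240.6006, lat 98.9434.
Field: lon ⌊240.6006/20⌋ = 12 → M; lat ⌊98.9434/10⌋ = 9 → J.
Square: lon ⌊0.6006/2⌋ = 0; lat ⌊8.9434/1⌋ = 8.
Subsquare: lon ⌊0.6006/0.0833333⌋ = 7 → h; lat ⌊0.9434/0.0416667⌋ = 22 → w.

MJ08hw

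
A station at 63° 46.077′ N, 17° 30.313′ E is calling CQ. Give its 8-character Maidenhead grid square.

JP83ss04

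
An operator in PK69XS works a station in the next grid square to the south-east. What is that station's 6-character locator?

Longitude subsquare x = 23; +1 → 24, wraps to 0 = a, carry into square.
Longitude square 6; +1 → 7.
Latitude subsquare s = 18; −1 → 17 = r.

PK79ar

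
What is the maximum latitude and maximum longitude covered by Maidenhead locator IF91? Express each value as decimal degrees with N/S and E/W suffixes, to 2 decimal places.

38.00° S, 0.00° E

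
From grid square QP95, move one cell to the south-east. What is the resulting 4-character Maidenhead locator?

RP04

Longitude square 9; +1 → 10, wraps to 0, carry into field.
Longitude field Q = 16; +1 → 17 = R.
Latitude square 5; −1 → 4.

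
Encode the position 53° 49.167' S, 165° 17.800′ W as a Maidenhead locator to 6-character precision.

AD76ie

Offset from 180°W / 90°S: lon 14.7033°, lat 36.1805°.
Field (20°×10°, letters A–R): lon ⌊14.7033/20⌋ = 0 → A; lat ⌊36.1805/10⌋ = 3 → D.
Square (2°×1°, digits 0–9): lon ⌊14.7033/2⌋ = 7; lat ⌊6.1805/1⌋ = 6.
Subsquare (5′×2.5′, letters a–x): lon ⌊0.7033/0.0833333⌋ = 8 → i; lat ⌊0.1805/0.0416667⌋ = 4 → e.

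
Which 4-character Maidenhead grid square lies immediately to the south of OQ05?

Latitude square 5; −1 → 4.
The longitude characters are unchanged.

OQ04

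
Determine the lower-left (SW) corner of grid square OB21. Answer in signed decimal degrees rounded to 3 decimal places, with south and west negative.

Field O=14, B=1: +14·20° lon, +1·10° lat → SW at lon 100°, lat -80°.
Square 2, 1: +2·2° lon, +1·1° lat → SW at lon 104°, lat -79°.
latitude -79.000, longitude 104.000.

-79.000, 104.000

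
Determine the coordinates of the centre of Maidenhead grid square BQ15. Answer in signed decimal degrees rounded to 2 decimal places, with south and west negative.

Field B=1, Q=16: +1·20° lon, +16·10° lat → SW at lon -160°, lat 70°.
Square 1, 5: +1·2° lon, +5·1° lat → SW at lon -158°, lat 75°.
Cell spans 2° lon × 1° lat. Centre is SW corner plus half of each.
latitude 75.50, longitude -157.00.

75.50, -157.00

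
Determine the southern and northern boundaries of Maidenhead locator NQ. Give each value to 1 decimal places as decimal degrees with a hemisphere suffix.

70.0° N, 80.0° N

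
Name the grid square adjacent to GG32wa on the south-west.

GG31vx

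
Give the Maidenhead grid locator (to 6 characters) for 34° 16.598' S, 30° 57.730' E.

Offset from 180°W / 90°S: lon 210.9622°, lat 55.7234°.
Field (20°×10°, letters A–R): lon ⌊210.9622/20⌋ = 10 → K; lat ⌊55.7234/10⌋ = 5 → F.
Square (2°×1°, digits 0–9): lon ⌊10.9622/2⌋ = 5; lat ⌊5.7234/1⌋ = 5.
Subsquare (5′×2.5′, letters a–x): lon ⌊0.9622/0.0833333⌋ = 11 → l; lat ⌊0.7234/0.0416667⌋ = 17 → r.

KF55lr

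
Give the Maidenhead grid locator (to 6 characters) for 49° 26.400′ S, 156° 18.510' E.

Offset from 180°W / 90°S: lon 336.3085°, lat 40.5600°.
Field: 336.3085/20 → 16 → Q, 40.5600/10 → 4 → E; chars QE.
Square: 16.3085/2 → 8, 0.5600/1 → 0; chars 80.
Subsquare: 0.3085/0.0833333 → 3 → d, 0.5600/0.0416667 → 13 → n; chars dn.

QE80dn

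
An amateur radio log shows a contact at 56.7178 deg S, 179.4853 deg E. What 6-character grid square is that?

Offset from 180°W / 90°S: lon 359.4853°, lat 33.2822°.
Field: 359.4853/20 → 17 → R, 33.2822/10 → 3 → D; chars RD.
Square: 19.4853/2 → 9, 3.2822/1 → 3; chars 93.
Subsquare: 1.4853/0.0833333 → 17 → r, 0.2822/0.0416667 → 6 → g; chars rg.

RD93rg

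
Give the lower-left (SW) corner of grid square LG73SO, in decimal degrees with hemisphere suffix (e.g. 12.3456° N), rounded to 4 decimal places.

Field L=11, G=6: +11·20° lon, +6·10° lat → SW at lon 40°, lat -30°.
Square 7, 3: +7·2° lon, +3·1° lat → SW at lon 54°, lat -27°.
Subsquare s=18, o=14: +18·0.0833333° lon, +14·0.0416667° lat → SW at lon 55.5°, lat -26.4167°.
latitude 26.4167° S, longitude 55.5000° E.

26.4167° S, 55.5000° E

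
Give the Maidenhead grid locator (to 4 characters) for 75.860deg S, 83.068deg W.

Shift to the Maidenhead origin (180°W, 90°S): lon 96.93, lat 14.14.
Field: 96.93/20 → 4 → E, 14.14/10 → 1 → B; chars EB.
Square: 16.93/2 → 8, 4.14/1 → 4; chars 84.

EB84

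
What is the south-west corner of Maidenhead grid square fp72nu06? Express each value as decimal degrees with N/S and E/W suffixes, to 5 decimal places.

Field F=5, P=15: +5·20° lon, +15·10° lat → SW at lon -80°, lat 60°.
Square 7, 2: +7·2° lon, +2·1° lat → SW at lon -66°, lat 62°.
Subsquare n=13, u=20: +13·0.0833333° lon, +20·0.0416667° lat → SW at lon -64.9167°, lat 62.8333°.
Extended square 0, 6: +0·0.00833333° lon, +6·0.00416667° lat → SW at lon -64.9167°, lat 62.8583°.
latitude 62.85833° N, longitude 64.91667° W.

62.85833° N, 64.91667° W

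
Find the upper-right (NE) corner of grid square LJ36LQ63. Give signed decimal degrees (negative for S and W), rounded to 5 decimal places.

6.68333, 46.97500

Field L=11, J=9: +11·20° lon, +9·10° lat → SW at lon 40°, lat 0°.
Square 3, 6: +3·2° lon, +6·1° lat → SW at lon 46°, lat 6°.
Subsquare l=11, q=16: +11·0.0833333° lon, +16·0.0416667° lat → SW at lon 46.9167°, lat 6.66667°.
Extended square 6, 3: +6·0.00833333° lon, +3·0.00416667° lat → SW at lon 46.9667°, lat 6.67917°.
Cell spans 0.00833333° lon × 0.00416667° lat. NE corner is SW corner plus one full cell.
latitude 6.68333, longitude 46.97500.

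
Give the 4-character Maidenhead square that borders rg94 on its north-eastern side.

AG05

Longitude square 9; +1 → 10, wraps to 0, carry into field.
Longitude field R = 17; +1 → 18, wraps to 0 = A, wrapping around the antimeridian.
Latitude square 4; +1 → 5.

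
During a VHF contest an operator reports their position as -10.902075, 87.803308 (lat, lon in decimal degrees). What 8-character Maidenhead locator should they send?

Add 180° to longitude and 90° to latitude: 267.80331, 79.09793.
Field: 267.80331/20 → 13 → N, 79.09793/10 → 7 → H; chars NH.
Square: 7.80331/2 → 3, 9.09793/1 → 9; chars 39.
Subsquare: 1.80331/0.0833333 → 21 → v, 0.09793/0.0416667 → 2 → c; chars vc.
Extended square: 0.05331/0.00833333 → 6, 0.01459/0.00416667 → 3; chars 63.

NH39vc63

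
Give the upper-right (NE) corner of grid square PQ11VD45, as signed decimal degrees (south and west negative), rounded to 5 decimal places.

71.15000, 123.79167

Field P=15, Q=16: +15·20° lon, +16·10° lat → SW at lon 120°, lat 70°.
Square 1, 1: +1·2° lon, +1·1° lat → SW at lon 122°, lat 71°.
Subsquare v=21, d=3: +21·0.0833333° lon, +3·0.0416667° lat → SW at lon 123.75°, lat 71.125°.
Extended square 4, 5: +4·0.00833333° lon, +5·0.00416667° lat → SW at lon 123.783°, lat 71.1458°.
Cell spans 0.00833333° lon × 0.00416667° lat. NE corner is SW corner plus one full cell.
latitude 71.15000, longitude 123.79167.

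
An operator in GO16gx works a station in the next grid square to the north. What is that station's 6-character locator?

Latitude subsquare x = 23; +1 → 24, wraps to 0 = a, carry into square.
Latitude square 6; +1 → 7.
The longitude characters are unchanged.

GO17ga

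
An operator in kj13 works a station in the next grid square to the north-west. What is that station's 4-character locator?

KJ04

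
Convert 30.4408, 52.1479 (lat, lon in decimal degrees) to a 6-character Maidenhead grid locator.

LM60bk

Add 180° to longitude and 90° to latitude: 232.1479, 120.4408.
Field (20°×10°, letters A–R): 232.1479/20 → 11 → L, 120.4408/10 → 12 → M; chars LM.
Square (2°×1°, digits 0–9): 12.1479/2 → 6, 0.4408/1 → 0; chars 60.
Subsquare (5′×2.5′, letters a–x): 0.1479/0.0833333 → 1 → b, 0.4408/0.0416667 → 10 → k; chars bk.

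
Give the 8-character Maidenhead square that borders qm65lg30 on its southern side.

Latitude extended square 0; −1 → -1, wraps to 9, carry into subsquare.
Latitude subsquare g = 6; −1 → 5 = f.
The longitude characters are unchanged.

QM65lf39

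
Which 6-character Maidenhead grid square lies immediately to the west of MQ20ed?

MQ20dd

Longitude subsquare e = 4; −1 → 3 = d.
The latitude characters are unchanged.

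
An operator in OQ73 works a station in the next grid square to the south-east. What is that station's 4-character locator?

Longitude square 7; +1 → 8.
Latitude square 3; −1 → 2.

OQ82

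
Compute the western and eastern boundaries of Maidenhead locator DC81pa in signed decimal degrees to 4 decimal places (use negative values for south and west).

-102.7500, -102.6667

Field D=3, C=2: +3·20° lon, +2·10° lat → SW at lon -120°, lat -70°.
Square 8, 1: +8·2° lon, +1·1° lat → SW at lon -104°, lat -69°.
Subsquare p=15, a=0: +15·0.0833333° lon, +0·0.0416667° lat → SW at lon -102.75°, lat -69°.
Cell spans 0.0833333° lon × 0.0416667° lat.
west -102.7500, east -102.6667.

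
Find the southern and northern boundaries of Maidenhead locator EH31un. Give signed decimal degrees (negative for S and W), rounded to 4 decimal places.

Field E=4, H=7: +4·20° lon, +7·10° lat → SW at lon -100°, lat -20°.
Square 3, 1: +3·2° lon, +1·1° lat → SW at lon -94°, lat -19°.
Subsquare u=20, n=13: +20·0.0833333° lon, +13·0.0416667° lat → SW at lon -92.3333°, lat -18.4583°.
Cell spans 0.0833333° lon × 0.0416667° lat.
south -18.4583, north -18.4167.

-18.4583, -18.4167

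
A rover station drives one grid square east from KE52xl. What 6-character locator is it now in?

Longitude subsquare x = 23; +1 → 24, wraps to 0 = a, carry into square.
Longitude square 5; +1 → 6.
The latitude characters are unchanged.

KE62al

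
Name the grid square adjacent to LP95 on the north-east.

Longitude square 9; +1 → 10, wraps to 0, carry into field.
Longitude field L = 11; +1 → 12 = M.
Latitude square 5; +1 → 6.

MP06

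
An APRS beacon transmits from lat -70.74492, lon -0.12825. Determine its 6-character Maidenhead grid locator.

Add 180° to longitude and 90° to latitude: 179.8717, 19.2551.
Field: lon ⌊179.8717/20⌋ = 8 → I; lat ⌊19.2551/10⌋ = 1 → B.
Square: lon ⌊19.8717/2⌋ = 9; lat ⌊9.2551/1⌋ = 9.
Subsquare: lon ⌊1.8717/0.0833333⌋ = 22 → w; lat ⌊0.2551/0.0416667⌋ = 6 → g.

IB99wg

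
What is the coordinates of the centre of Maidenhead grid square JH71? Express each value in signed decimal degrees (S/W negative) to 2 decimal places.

-18.50, 15.00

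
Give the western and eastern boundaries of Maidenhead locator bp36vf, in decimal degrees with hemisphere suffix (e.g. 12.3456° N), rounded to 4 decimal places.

152.2500° W, 152.1667° W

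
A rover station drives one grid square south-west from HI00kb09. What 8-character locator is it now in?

HI00jb98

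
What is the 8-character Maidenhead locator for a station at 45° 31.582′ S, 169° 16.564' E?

Offset from 180°W / 90°S: lon 349.27607°, lat 44.47363°.
Field (20°×10°, letters A–R): lon ⌊349.27607/20⌋ = 17 → R; lat ⌊44.47363/10⌋ = 4 → E.
Square (2°×1°, digits 0–9): lon ⌊9.27607/2⌋ = 4; lat ⌊4.47363/1⌋ = 4.
Subsquare (5′×2.5′, letters a–x): lon ⌊1.27607/0.0833333⌋ = 15 → p; lat ⌊0.47363/0.0416667⌋ = 11 → l.
Extended square (30″×15″, digits 0–9): lon ⌊0.02607/0.00833333⌋ = 3; lat ⌊0.01530/0.00416667⌋ = 3.

RE44pl33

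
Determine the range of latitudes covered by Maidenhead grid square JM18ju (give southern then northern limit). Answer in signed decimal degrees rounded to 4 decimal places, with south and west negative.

38.8333, 38.8750

Field J=9, M=12: +9·20° lon, +12·10° lat → SW at lon 0°, lat 30°.
Square 1, 8: +1·2° lon, +8·1° lat → SW at lon 2°, lat 38°.
Subsquare j=9, u=20: +9·0.0833333° lon, +20·0.0416667° lat → SW at lon 2.75°, lat 38.8333°.
Cell spans 0.0833333° lon × 0.0416667° lat.
south 38.8333, north 38.8750.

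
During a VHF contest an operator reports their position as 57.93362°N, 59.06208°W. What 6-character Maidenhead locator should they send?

Offset from 180°W / 90°S: lon 120.9379°, lat 147.9336°.
Field: lon ⌊120.9379/20⌋ = 6 → G; lat ⌊147.9336/10⌋ = 14 → O.
Square: lon ⌊0.9379/2⌋ = 0; lat ⌊7.9336/1⌋ = 7.
Subsquare: lon ⌊0.9379/0.0833333⌋ = 11 → l; lat ⌊0.9336/0.0416667⌋ = 22 → w.

GO07lw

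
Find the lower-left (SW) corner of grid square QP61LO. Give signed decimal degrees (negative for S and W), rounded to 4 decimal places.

Field Q=16, P=15: +16·20° lon, +15·10° lat → SW at lon 140°, lat 60°.
Square 6, 1: +6·2° lon, +1·1° lat → SW at lon 152°, lat 61°.
Subsquare l=11, o=14: +11·0.0833333° lon, +14·0.0416667° lat → SW at lon 152.917°, lat 61.5833°.
latitude 61.5833, longitude 152.9167.

61.5833, 152.9167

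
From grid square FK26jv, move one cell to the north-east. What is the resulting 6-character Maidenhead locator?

Longitude subsquare j = 9; +1 → 10 = k.
Latitude subsquare v = 21; +1 → 22 = w.

FK26kw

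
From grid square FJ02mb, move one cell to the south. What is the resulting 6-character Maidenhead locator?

FJ02ma

Latitude subsquare b = 1; −1 → 0 = a.
The longitude characters are unchanged.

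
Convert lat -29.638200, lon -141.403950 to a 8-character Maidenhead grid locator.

Offset from 180°W / 90°S: lon 38.59605°, lat 60.36180°.
Field (20°×10°, letters A–R): 38.59605/20 → 1 → B, 60.36180/10 → 6 → G; chars BG.
Square (2°×1°, digits 0–9): 18.59605/2 → 9, 0.36180/1 → 0; chars 90.
Subsquare (5′×2.5′, letters a–x): 0.59605/0.0833333 → 7 → h, 0.36180/0.0416667 → 8 → i; chars hi.
Extended square (30″×15″, digits 0–9): 0.01272/0.00833333 → 1, 0.02847/0.00416667 → 6; chars 16.

BG90hi16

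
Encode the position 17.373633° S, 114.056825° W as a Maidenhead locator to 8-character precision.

DH22xp30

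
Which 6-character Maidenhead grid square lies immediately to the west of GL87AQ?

GL77xq

Longitude subsquare a = 0; −1 → -1, wraps to 23 = x, carry into square.
Longitude square 8; −1 → 7.
The latitude characters are unchanged.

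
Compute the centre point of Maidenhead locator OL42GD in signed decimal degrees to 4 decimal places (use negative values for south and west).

22.1458, 108.5417

Field O=14, L=11: +14·20° lon, +11·10° lat → SW at lon 100°, lat 20°.
Square 4, 2: +4·2° lon, +2·1° lat → SW at lon 108°, lat 22°.
Subsquare g=6, d=3: +6·0.0833333° lon, +3·0.0416667° lat → SW at lon 108.5°, lat 22.125°.
Cell spans 0.0833333° lon × 0.0416667° lat. Centre is SW corner plus half of each.
latitude 22.1458, longitude 108.5417.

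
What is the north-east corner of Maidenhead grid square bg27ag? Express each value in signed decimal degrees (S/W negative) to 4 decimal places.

Field B=1, G=6: +1·20° lon, +6·10° lat → SW at lon -160°, lat -30°.
Square 2, 7: +2·2° lon, +7·1° lat → SW at lon -156°, lat -23°.
Subsquare a=0, g=6: +0·0.0833333° lon, +6·0.0416667° lat → SW at lon -156°, lat -22.75°.
Cell spans 0.0833333° lon × 0.0416667° lat. NE corner is SW corner plus one full cell.
latitude -22.7083, longitude -155.9167.

-22.7083, -155.9167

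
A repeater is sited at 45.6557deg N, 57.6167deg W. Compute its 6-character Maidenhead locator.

GN15ep

Offset from 180°W / 90°S: lon 122.3833°, lat 135.6557°.
Field: lon ⌊122.3833/20⌋ = 6 → G; lat ⌊135.6557/10⌋ = 13 → N.
Square: lon ⌊2.3833/2⌋ = 1; lat ⌊5.6557/1⌋ = 5.
Subsquare: lon ⌊0.3833/0.0833333⌋ = 4 → e; lat ⌊0.6557/0.0416667⌋ = 15 → p.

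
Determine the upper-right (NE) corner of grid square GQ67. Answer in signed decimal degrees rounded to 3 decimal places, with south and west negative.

Field G=6, Q=16: +6·20° lon, +16·10° lat → SW at lon -60°, lat 70°.
Square 6, 7: +6·2° lon, +7·1° lat → SW at lon -48°, lat 77°.
Cell spans 2° lon × 1° lat. NE corner is SW corner plus one full cell.
latitude 78.000, longitude -46.000.

78.000, -46.000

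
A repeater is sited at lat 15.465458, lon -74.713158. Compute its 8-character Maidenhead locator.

FK25pl41

Shift to the Maidenhead origin (180°W, 90°S): lon 105.28684, lat 105.46546.
Field (20°×10°, letters A–R): 105.28684/20 → 5 → F, 105.46546/10 → 10 → K; chars FK.
Square (2°×1°, digits 0–9): 5.28684/2 → 2, 5.46546/1 → 5; chars 25.
Subsquare (5′×2.5′, letters a–x): 1.28684/0.0833333 → 15 → p, 0.46546/0.0416667 → 11 → l; chars pl.
Extended square (30″×15″, digits 0–9): 0.03684/0.00833333 → 4, 0.00712/0.00416667 → 1; chars 41.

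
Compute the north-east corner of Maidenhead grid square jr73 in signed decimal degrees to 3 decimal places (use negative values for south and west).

84.000, 16.000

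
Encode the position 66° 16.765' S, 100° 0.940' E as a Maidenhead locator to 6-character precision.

OC03ar

Shift to the Maidenhead origin (180°W, 90°S): lon 280.0157, lat 23.7206.
Field: 280.0157/20 → 14 → O, 23.7206/10 → 2 → C; chars OC.
Square: 0.0157/2 → 0, 3.7206/1 → 3; chars 03.
Subsquare: 0.0157/0.0833333 → 0 → a, 0.7206/0.0416667 → 17 → r; chars ar.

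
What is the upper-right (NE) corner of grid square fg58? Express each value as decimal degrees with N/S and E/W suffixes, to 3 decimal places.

Field F=5, G=6: +5·20° lon, +6·10° lat → SW at lon -80°, lat -30°.
Square 5, 8: +5·2° lon, +8·1° lat → SW at lon -70°, lat -22°.
Cell spans 2° lon × 1° lat. NE corner is SW corner plus one full cell.
latitude 21.000° S, longitude 68.000° W.

21.000° S, 68.000° W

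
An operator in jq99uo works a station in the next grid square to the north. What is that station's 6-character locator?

Latitude subsquare o = 14; +1 → 15 = p.
The longitude characters are unchanged.

JQ99up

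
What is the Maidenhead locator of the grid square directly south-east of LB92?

Longitude square 9; +1 → 10, wraps to 0, carry into field.
Longitude field L = 11; +1 → 12 = M.
Latitude square 2; −1 → 1.

MB01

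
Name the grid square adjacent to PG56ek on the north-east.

PG56fl

Longitude subsquare e = 4; +1 → 5 = f.
Latitude subsquare k = 10; +1 → 11 = l.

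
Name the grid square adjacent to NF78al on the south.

NF78ak

Latitude subsquare l = 11; −1 → 10 = k.
The longitude characters are unchanged.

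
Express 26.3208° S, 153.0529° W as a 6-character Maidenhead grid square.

BG33lq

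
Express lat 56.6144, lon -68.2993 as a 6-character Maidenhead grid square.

FO56uo

Add 180° to longitude and 90° to latitude: 111.7007, 146.6144.
Field: 111.7007/20 → 5 → F, 146.6144/10 → 14 → O; chars FO.
Square: 11.7007/2 → 5, 6.6144/1 → 6; chars 56.
Subsquare: 1.7007/0.0833333 → 20 → u, 0.6144/0.0416667 → 14 → o; chars uo.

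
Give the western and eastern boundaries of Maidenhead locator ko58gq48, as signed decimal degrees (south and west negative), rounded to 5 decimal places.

30.53333, 30.54167

Field K=10, O=14: +10·20° lon, +14·10° lat → SW at lon 20°, lat 50°.
Square 5, 8: +5·2° lon, +8·1° lat → SW at lon 30°, lat 58°.
Subsquare g=6, q=16: +6·0.0833333° lon, +16·0.0416667° lat → SW at lon 30.5°, lat 58.6667°.
Extended square 4, 8: +4·0.00833333° lon, +8·0.00416667° lat → SW at lon 30.5333°, lat 58.7°.
Cell spans 0.00833333° lon × 0.00416667° lat.
west 30.53333, east 30.54167.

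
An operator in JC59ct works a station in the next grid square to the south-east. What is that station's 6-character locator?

Longitude subsquare c = 2; +1 → 3 = d.
Latitude subsquare t = 19; −1 → 18 = s.

JC59ds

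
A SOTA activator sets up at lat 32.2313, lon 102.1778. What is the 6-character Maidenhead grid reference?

Add 180° to longitude and 90° to latitude: 282.1778, 122.2313.
Field: 282.1778/20 → 14 → O, 122.2313/10 → 12 → M; chars OM.
Square: 2.1778/2 → 1, 2.2313/1 → 2; chars 12.
Subsquare: 0.1778/0.0833333 → 2 → c, 0.2313/0.0416667 → 5 → f; chars cf.

OM12cf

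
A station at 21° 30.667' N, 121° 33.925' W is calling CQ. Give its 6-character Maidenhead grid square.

CL91fm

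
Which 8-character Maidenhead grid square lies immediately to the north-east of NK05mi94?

NK05ni05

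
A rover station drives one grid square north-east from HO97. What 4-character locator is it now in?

Longitude square 9; +1 → 10, wraps to 0, carry into field.
Longitude field H = 7; +1 → 8 = I.
Latitude square 7; +1 → 8.

IO08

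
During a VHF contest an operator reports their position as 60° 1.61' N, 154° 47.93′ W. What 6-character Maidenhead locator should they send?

Shift to the Maidenhead origin (180°W, 90°S): lon 25.2012, lat 150.0268.
Field (20°×10°, letters A–R): 25.2012/20 → 1 → B, 150.0268/10 → 15 → P; chars BP.
Square (2°×1°, digits 0–9): 5.2012/2 → 2, 0.0268/1 → 0; chars 20.
Subsquare (5′×2.5′, letters a–x): 1.2012/0.0833333 → 14 → o, 0.0268/0.0416667 → 0 → a; chars oa.

BP20oa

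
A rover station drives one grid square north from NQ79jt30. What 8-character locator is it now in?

Latitude extended square 0; +1 → 1.
The longitude characters are unchanged.

NQ79jt31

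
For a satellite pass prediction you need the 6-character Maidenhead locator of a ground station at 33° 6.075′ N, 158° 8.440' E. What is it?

QM93bc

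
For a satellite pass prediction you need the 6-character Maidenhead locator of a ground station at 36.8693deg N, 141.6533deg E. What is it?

QM06tu

Shift to the Maidenhead origin (180°W, 90°S): lon 321.6533, lat 126.8693.
Field: lon ⌊321.6533/20⌋ = 16 → Q; lat ⌊126.8693/10⌋ = 12 → M.
Square: lon ⌊1.6533/2⌋ = 0; lat ⌊6.8693/1⌋ = 6.
Subsquare: lon ⌊1.6533/0.0833333⌋ = 19 → t; lat ⌊0.8693/0.0416667⌋ = 20 → u.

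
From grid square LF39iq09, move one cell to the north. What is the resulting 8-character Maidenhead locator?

LF39ir00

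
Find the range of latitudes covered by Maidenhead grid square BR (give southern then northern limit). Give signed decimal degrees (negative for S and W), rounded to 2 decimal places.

Field B=1, R=17: +1·20° lon, +17·10° lat → SW at lon -160°, lat 80°.
Cell spans 20° lon × 10° lat.
south 80.00, north 90.00.

80.00, 90.00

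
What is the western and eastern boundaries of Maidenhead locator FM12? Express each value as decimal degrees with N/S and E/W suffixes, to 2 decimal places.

Field F=5, M=12: +5·20° lon, +12·10° lat → SW at lon -80°, lat 30°.
Square 1, 2: +1·2° lon, +2·1° lat → SW at lon -78°, lat 32°.
Cell spans 2° lon × 1° lat.
west 78.00° W, east 76.00° W.

78.00° W, 76.00° W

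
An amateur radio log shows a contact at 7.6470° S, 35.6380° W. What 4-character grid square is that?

Add 180° to longitude and 90° to latitude: 144.36, 82.35.
Field (20°×10°, letters A–R): 144.36/20 → 7 → H, 82.35/10 → 8 → I; chars HI.
Square (2°×1°, digits 0–9): 4.36/2 → 2, 2.35/1 → 2; chars 22.

HI22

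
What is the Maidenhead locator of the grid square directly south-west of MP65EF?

MP65de

Longitude subsquare e = 4; −1 → 3 = d.
Latitude subsquare f = 5; −1 → 4 = e.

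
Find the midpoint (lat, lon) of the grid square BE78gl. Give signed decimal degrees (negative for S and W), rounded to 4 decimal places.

Field B=1, E=4: +1·20° lon, +4·10° lat → SW at lon -160°, lat -50°.
Square 7, 8: +7·2° lon, +8·1° lat → SW at lon -146°, lat -42°.
Subsquare g=6, l=11: +6·0.0833333° lon, +11·0.0416667° lat → SW at lon -145.5°, lat -41.5417°.
Cell spans 0.0833333° lon × 0.0416667° lat. Centre is SW corner plus half of each.
latitude -41.5208, longitude -145.4583.

-41.5208, -145.4583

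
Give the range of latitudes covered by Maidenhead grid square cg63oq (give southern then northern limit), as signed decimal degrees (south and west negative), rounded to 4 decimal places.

Field C=2, G=6: +2·20° lon, +6·10° lat → SW at lon -140°, lat -30°.
Square 6, 3: +6·2° lon, +3·1° lat → SW at lon -128°, lat -27°.
Subsquare o=14, q=16: +14·0.0833333° lon, +16·0.0416667° lat → SW at lon -126.833°, lat -26.3333°.
Cell spans 0.0833333° lon × 0.0416667° lat.
south -26.3333, north -26.2917.

-26.3333, -26.2917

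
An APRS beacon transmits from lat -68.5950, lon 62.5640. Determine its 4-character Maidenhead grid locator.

MC11

Add 180° to longitude and 90° to latitude: 242.56, 21.41.
Field: 242.56/20 → 12 → M, 21.41/10 → 2 → C; chars MC.
Square: 2.56/2 → 1, 1.41/1 → 1; chars 11.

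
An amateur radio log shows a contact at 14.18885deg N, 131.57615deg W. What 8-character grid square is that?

CK44fe05

Shift to the Maidenhead origin (180°W, 90°S): lon 48.42385, lat 104.18885.
Field: lon ⌊48.42385/20⌋ = 2 → C; lat ⌊104.18885/10⌋ = 10 → K.
Square: lon ⌊8.42385/2⌋ = 4; lat ⌊4.18885/1⌋ = 4.
Subsquare: lon ⌊0.42385/0.0833333⌋ = 5 → f; lat ⌊0.18885/0.0416667⌋ = 4 → e.
Extended square: lon ⌊0.00718/0.00833333⌋ = 0; lat ⌊0.02218/0.00416667⌋ = 5.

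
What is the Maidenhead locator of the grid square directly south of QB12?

Latitude square 2; −1 → 1.
The longitude characters are unchanged.

QB11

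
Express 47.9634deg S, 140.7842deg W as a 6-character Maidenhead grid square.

BE92oa

Offset from 180°W / 90°S: lon 39.2158°, lat 42.0366°.
Field: 39.2158/20 → 1 → B, 42.0366/10 → 4 → E; chars BE.
Square: 19.2158/2 → 9, 2.0366/1 → 2; chars 92.
Subsquare: 1.2158/0.0833333 → 14 → o, 0.0366/0.0416667 → 0 → a; chars oa.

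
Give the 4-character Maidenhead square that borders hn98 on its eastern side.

Longitude square 9; +1 → 10, wraps to 0, carry into field.
Longitude field H = 7; +1 → 8 = I.
The latitude characters are unchanged.

IN08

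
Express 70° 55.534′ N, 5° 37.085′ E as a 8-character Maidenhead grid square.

JQ20tw42

Shift to the Maidenhead origin (180°W, 90°S): lon 185.61808, lat 160.92557.
Field (20°×10°, letters A–R): lon ⌊185.61808/20⌋ = 9 → J; lat ⌊160.92557/10⌋ = 16 → Q.
Square (2°×1°, digits 0–9): lon ⌊5.61808/2⌋ = 2; lat ⌊0.92557/1⌋ = 0.
Subsquare (5′×2.5′, letters a–x): lon ⌊1.61808/0.0833333⌋ = 19 → t; lat ⌊0.92557/0.0416667⌋ = 22 → w.
Extended square (30″×15″, digits 0–9): lon ⌊0.03475/0.00833333⌋ = 4; lat ⌊0.00890/0.00416667⌋ = 2.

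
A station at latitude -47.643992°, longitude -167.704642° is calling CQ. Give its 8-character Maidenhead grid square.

Add 180° to longitude and 90° to latitude: 12.29536, 42.35601.
Field (20°×10°, letters A–R): lon ⌊12.29536/20⌋ = 0 → A; lat ⌊42.35601/10⌋ = 4 → E.
Square (2°×1°, digits 0–9): lon ⌊12.29536/2⌋ = 6; lat ⌊2.35601/1⌋ = 2.
Subsquare (5′×2.5′, letters a–x): lon ⌊0.29536/0.0833333⌋ = 3 → d; lat ⌊0.35601/0.0416667⌋ = 8 → i.
Extended square (30″×15″, digits 0–9): lon ⌊0.04536/0.00833333⌋ = 5; lat ⌊0.02267/0.00416667⌋ = 5.

AE62di55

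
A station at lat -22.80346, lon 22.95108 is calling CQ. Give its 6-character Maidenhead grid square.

KG17le

Shift to the Maidenhead origin (180°W, 90°S): lon 202.9511, lat 67.1965.
Field (20°×10°, letters A–R): lon ⌊202.9511/20⌋ = 10 → K; lat ⌊67.1965/10⌋ = 6 → G.
Square (2°×1°, digits 0–9): lon ⌊2.9511/2⌋ = 1; lat ⌊7.1965/1⌋ = 7.
Subsquare (5′×2.5′, letters a–x): lon ⌊0.9511/0.0833333⌋ = 11 → l; lat ⌊0.1965/0.0416667⌋ = 4 → e.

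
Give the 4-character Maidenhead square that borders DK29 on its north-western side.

Longitude square 2; −1 → 1.
Latitude square 9; +1 → 10, wraps to 0, carry into field.
Latitude field K = 10; +1 → 11 = L.

DL10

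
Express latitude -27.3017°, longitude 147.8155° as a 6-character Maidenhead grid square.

QG32vq

Offset from 180°W / 90°S: lon 327.8155°, lat 62.6983°.
Field: 327.8155/20 → 16 → Q, 62.6983/10 → 6 → G; chars QG.
Square: 7.8155/2 → 3, 2.6983/1 → 2; chars 32.
Subsquare: 1.8155/0.0833333 → 21 → v, 0.6983/0.0416667 → 16 → q; chars vq.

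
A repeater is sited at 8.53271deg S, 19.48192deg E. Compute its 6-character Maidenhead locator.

JI91rl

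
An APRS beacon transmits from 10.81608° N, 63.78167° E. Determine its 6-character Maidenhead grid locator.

Offset from 180°W / 90°S: lon 243.7817°, lat 100.8161°.
Field: 243.7817/20 → 12 → M, 100.8161/10 → 10 → K; chars MK.
Square: 3.7817/2 → 1, 0.8161/1 → 0; chars 10.
Subsquare: 1.7817/0.0833333 → 21 → v, 0.8161/0.0416667 → 19 → t; chars vt.

MK10vt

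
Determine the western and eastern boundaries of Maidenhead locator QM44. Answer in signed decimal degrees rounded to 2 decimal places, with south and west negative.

148.00, 150.00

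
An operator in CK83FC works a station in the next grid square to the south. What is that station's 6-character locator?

CK83fb

Latitude subsquare c = 2; −1 → 1 = b.
The longitude characters are unchanged.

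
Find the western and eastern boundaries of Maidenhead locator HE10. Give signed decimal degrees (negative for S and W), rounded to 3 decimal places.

-38.000, -36.000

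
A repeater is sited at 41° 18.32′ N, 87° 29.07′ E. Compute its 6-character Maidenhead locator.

NN31rh

Add 180° to longitude and 90° to latitude: 267.4845, 131.3053.
Field: lon ⌊267.4845/20⌋ = 13 → N; lat ⌊131.3053/10⌋ = 13 → N.
Square: lon ⌊7.4845/2⌋ = 3; lat ⌊1.3053/1⌋ = 1.
Subsquare: lon ⌊1.4845/0.0833333⌋ = 17 → r; lat ⌊0.3053/0.0416667⌋ = 7 → h.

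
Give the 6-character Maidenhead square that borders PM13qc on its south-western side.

PM13pb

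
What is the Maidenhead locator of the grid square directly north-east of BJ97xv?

CJ07aw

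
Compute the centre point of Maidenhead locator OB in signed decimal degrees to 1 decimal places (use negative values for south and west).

Field O=14, B=1: +14·20° lon, +1·10° lat → SW at lon 100°, lat -80°.
Cell spans 20° lon × 10° lat. Centre is SW corner plus half of each.
latitude -75.0, longitude 110.0.

-75.0, 110.0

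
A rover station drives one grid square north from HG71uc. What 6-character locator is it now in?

Latitude subsquare c = 2; +1 → 3 = d.
The longitude characters are unchanged.

HG71ud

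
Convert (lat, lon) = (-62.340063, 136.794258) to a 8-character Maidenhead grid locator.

PC87jp58

Offset from 180°W / 90°S: lon 316.79426°, lat 27.65994°.
Field: 316.79426/20 → 15 → P, 27.65994/10 → 2 → C; chars PC.
Square: 16.79426/2 → 8, 7.65994/1 → 7; chars 87.
Subsquare: 0.79426/0.0833333 → 9 → j, 0.65994/0.0416667 → 15 → p; chars jp.
Extended square: 0.04426/0.00833333 → 5, 0.03494/0.00416667 → 8; chars 58.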